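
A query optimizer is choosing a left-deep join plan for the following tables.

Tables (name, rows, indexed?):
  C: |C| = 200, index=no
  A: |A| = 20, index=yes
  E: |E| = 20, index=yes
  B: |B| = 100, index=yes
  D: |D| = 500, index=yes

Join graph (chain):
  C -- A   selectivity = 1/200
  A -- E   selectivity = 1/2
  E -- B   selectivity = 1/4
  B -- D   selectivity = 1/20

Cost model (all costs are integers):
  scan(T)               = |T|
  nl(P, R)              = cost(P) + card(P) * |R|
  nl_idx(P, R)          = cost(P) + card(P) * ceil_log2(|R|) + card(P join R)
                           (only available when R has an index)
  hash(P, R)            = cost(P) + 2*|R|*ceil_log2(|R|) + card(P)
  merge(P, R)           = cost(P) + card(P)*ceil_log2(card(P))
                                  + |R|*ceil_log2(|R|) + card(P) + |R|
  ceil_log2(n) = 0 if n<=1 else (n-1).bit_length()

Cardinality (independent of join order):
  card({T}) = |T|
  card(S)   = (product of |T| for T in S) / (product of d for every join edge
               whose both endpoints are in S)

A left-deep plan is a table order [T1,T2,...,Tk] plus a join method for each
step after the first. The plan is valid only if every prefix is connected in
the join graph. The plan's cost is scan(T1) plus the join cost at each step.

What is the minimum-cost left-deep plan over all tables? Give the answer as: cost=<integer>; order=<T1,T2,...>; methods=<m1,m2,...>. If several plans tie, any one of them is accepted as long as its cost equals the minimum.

cost=16420; order=C,A,E,B,D; methods=hash,hash,hash,hash

Selinger DP (subsets sized 1..n):
  {C}: scan cost=200, card=200
  {A}: scan cost=20, card=20
  {E}: scan cost=20, card=20
  {B}: scan cost=100, card=100
  {D}: scan cost=500, card=500
  {AC}: card=20; try (A,hash)→600, (A,nl_idx)→1220, (C,merge)→1940, (A,merge)→2120, (C,hash)→3240, (C,nl)→4020 …(+1); best=600 via (A,hash)
  {AE}: card=200; try (E,hash)→240, (A,hash)→240, (E,merge)→260, (A,merge)→260, (E,nl_idx)→320, (A,nl_idx)→320 …(+2); best=240 via (E,hash)
  {BE}: card=500; try (E,hash)→400, (B,nl_idx)→660, (B,merge)→940, (E,merge)→1020, (E,nl_idx)→1100, (B,hash)→1440 …(+2); best=400 via (E,hash)
  {BD}: card=2500; try (B,hash)→2400, (D,nl_idx)→3500, (D,merge)→5900, (B,merge)→6300, (B,nl_idx)→6500, (D,hash)→9200 …(+2); best=2400 via (B,hash)
  {ACE}: card=200; try (E,hash)→820, (E,merge)→840, (E,nl_idx)→900, (E,nl)→1000, (C,hash)→3640, (C,merge)→3840 …(+1); best=820 via (E,hash)
  {ABE}: card=5000; try (A,hash)→1100, (B,hash)→1840, (B,merge)→2840, (A,merge)→5520, (B,nl_idx)→6640, (A,nl_idx)→7900 …(+2); best=1100 via (A,hash)
  {BDE}: card=12500; try (E,hash)→5100, (D,hash)→9900, (D,merge)→10400, (D,nl_idx)→17400, (E,nl_idx)→27400, (E,merge)→35020 …(+2); best=5100 via (E,hash)
  {ABCE}: card=5000; try (B,hash)→2420, (B,merge)→3420, (B,nl_idx)→7220, (C,hash)→9300, (B,nl)→20820, (C,merge)→72900 …(+1); best=2420 via (B,hash)
  {ABDE}: card=125000; try (D,hash)→15100, (A,hash)→17800, (D,merge)→76100, (D,nl_idx)→171100, (A,nl_idx)→192600, (A,merge)→192720 …(+2); best=15100 via (D,hash)
  {ABCDE}: card=125000; try (D,hash)→16420, (D,merge)→77420, (C,hash)→143300, (D,nl_idx)→172420, (C,merge)→2266900, (D,nl)→2502420 …(+1); best=16420 via (D,hash)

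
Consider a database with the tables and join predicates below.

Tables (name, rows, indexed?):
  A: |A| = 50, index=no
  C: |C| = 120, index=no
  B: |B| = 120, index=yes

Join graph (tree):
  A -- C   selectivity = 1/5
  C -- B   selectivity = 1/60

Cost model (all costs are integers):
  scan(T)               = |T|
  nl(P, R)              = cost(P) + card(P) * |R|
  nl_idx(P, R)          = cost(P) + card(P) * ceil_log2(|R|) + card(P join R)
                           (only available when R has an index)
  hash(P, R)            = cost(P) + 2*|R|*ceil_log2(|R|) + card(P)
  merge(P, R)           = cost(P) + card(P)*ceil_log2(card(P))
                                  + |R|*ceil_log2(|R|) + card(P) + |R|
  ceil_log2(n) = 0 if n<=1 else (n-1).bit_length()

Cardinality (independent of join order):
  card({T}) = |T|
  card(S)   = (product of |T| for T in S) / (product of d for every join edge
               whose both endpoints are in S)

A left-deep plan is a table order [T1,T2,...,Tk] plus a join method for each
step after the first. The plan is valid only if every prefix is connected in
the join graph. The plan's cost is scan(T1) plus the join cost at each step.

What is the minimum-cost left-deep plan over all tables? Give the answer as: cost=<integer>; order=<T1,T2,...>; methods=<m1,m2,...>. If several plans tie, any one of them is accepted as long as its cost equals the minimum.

cost=2040; order=C,B,A; methods=nl_idx,hash

Selinger DP (subsets sized 1..n):
  {A}: scan cost=50, card=50
  {C}: scan cost=120, card=120
  {B}: scan cost=120, card=120
  {AC}: card=1200; try (A,hash)→840, (C,merge)→1360, (A,merge)→1430, (C,hash)→1780, (C,nl)→6050, (A,nl)→6120; best=840 via (A,hash)
  {BC}: card=240; try (B,nl_idx)→1200, (C,hash)→1920, (B,hash)→1920, (C,merge)→2040, (B,merge)→2040, (C,nl)→14520 …(+1); best=1200 via (B,nl_idx)
  {ABC}: card=2400; try (A,hash)→2040, (A,merge)→3710, (B,hash)→3720, (B,nl_idx)→11640, (A,nl)→13200, (B,merge)→16200 …(+1); best=2040 via (A,hash)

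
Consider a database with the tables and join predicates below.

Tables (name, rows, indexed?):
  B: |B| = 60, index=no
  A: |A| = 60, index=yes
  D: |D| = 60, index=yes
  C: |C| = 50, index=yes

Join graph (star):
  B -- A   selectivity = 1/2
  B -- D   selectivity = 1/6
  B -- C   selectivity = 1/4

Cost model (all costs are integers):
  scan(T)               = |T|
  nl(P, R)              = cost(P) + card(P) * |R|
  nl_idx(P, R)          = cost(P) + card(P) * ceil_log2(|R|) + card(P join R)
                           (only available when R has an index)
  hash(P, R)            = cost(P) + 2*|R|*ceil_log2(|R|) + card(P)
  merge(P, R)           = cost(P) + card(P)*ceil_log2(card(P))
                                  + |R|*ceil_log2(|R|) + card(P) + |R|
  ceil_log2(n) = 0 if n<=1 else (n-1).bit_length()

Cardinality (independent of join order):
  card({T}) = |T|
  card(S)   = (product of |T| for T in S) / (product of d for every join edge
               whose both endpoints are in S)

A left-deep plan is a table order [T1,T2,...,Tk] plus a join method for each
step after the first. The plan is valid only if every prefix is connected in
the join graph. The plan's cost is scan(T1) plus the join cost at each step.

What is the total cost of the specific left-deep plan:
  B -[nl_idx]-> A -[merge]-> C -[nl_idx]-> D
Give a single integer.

384170

step 1: scan B: cost=60, card=60
step 2: join A via nl_idx
    card(P join A) = 60*60/(2) = 1800
    cost = 60 + 60*6 + 1800 = 2220
step 3: join C via merge
    card(P join C) = 1800*50/(4) = 22500
    cost = 2220 + 1800*11 + 50*6 + 1800 + 50 = 24170
step 4: join D via nl_idx
    card(P join D) = 22500*60/(6) = 225000
    cost = 24170 + 22500*6 + 225000 = 384170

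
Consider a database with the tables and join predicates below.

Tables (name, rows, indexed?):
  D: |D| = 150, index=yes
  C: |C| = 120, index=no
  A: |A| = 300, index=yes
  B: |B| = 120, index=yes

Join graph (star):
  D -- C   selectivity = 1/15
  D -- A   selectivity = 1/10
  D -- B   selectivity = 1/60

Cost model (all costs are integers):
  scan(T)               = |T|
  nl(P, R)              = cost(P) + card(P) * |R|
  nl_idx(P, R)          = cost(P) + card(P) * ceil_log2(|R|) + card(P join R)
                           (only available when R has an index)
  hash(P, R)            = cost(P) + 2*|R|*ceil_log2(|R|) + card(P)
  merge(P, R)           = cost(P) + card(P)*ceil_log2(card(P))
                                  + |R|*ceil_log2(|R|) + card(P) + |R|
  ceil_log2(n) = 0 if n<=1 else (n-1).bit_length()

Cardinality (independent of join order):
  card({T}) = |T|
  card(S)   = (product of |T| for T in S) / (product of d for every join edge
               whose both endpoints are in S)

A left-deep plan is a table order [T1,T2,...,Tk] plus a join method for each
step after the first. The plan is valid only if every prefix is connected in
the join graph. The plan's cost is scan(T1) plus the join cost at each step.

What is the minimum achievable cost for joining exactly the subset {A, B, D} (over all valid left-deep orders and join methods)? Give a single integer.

Selinger DP over subsets of {A,B,D}:
  {D}: scan cost=150, card=150
  {A}: scan cost=300, card=300
  {B}: scan cost=120, card=120
  {AD}: card=4500; try (D,hash)→3000, (A,merge)→4500, (D,merge)→4650, (A,hash)→5700, (A,nl_idx)→6000, (D,nl_idx)→7200 …(+2); best=3000 via (D,hash)
  {BD}: card=300; try (D,nl_idx)→1380, (B,nl_idx)→1500, (B,hash)→1980, (D,merge)→2430, (B,merge)→2460, (D,hash)→2640 …(+2); best=1380 via (D,nl_idx)
  {ABD}: card=9000; try (A,hash)→7080, (A,merge)→7380, (B,hash)→9180, (A,nl_idx)→13080, (B,nl_idx)→43500, (B,merge)→66960 …(+2); best=7080 via (A,hash)

7080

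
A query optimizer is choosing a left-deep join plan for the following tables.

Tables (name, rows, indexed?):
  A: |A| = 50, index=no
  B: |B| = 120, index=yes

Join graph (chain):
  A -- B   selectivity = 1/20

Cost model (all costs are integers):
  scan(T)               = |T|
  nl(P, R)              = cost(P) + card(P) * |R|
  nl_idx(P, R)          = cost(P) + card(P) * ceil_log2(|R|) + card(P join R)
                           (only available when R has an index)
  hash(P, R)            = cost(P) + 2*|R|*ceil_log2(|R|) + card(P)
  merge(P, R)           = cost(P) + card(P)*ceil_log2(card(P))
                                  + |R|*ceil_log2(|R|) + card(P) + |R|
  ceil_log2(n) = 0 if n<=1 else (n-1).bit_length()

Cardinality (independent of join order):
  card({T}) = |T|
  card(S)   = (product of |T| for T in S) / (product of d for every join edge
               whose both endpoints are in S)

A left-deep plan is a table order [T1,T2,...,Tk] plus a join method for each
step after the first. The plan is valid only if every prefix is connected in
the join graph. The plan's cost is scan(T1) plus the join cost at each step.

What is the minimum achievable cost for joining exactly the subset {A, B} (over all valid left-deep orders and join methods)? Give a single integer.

Selinger DP over subsets of {A,B}:
  {A}: scan cost=50, card=50
  {B}: scan cost=120, card=120
  {AB}: card=300; try (B,nl_idx)→700, (A,hash)→840, (B,merge)→1360, (A,merge)→1430, (B,hash)→1780, (B,nl)→6050 …(+1); best=700 via (B,nl_idx)

700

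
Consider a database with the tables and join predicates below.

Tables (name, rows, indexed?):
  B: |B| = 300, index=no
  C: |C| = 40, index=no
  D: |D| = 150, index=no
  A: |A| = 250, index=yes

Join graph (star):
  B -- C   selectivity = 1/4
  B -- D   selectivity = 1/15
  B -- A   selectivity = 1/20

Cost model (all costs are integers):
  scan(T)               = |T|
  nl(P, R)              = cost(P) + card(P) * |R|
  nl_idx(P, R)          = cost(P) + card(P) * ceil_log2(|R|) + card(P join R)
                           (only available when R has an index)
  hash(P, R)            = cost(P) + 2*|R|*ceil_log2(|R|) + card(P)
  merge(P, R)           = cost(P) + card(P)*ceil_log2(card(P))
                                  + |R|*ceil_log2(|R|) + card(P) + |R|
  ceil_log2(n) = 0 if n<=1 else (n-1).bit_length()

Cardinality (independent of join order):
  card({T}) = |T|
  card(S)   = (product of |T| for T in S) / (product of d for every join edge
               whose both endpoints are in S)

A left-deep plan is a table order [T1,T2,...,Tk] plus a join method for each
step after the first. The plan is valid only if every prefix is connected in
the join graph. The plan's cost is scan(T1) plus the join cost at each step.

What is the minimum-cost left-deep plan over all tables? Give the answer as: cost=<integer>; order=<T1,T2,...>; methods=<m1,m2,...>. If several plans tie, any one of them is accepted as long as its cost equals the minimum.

Selinger DP (subsets sized 1..n):
  {B}: scan cost=300, card=300
  {C}: scan cost=40, card=40
  {D}: scan cost=150, card=150
  {A}: scan cost=250, card=250
  {BC}: card=3000; try (C,hash)→1080, (B,merge)→3320, (C,merge)→3580, (B,hash)→5480, (B,nl)→12040, (C,nl)→12300; best=1080 via (C,hash)
  {BD}: card=3000; try (D,hash)→3000, (B,merge)→4500, (D,merge)→4650, (B,hash)→5700, (B,nl)→45150, (D,nl)→45300; best=3000 via (D,hash)
  {AB}: card=3750; try (A,hash)→4600, (B,merge)→5500, (A,merge)→5550, (B,hash)→5900, (A,nl_idx)→6450, (B,nl)→75250 …(+1); best=4600 via (A,hash)
  {BCD}: card=30000; try (D,hash)→6480, (C,hash)→6480, (D,merge)→41430, (C,merge)→42280, (C,nl)→123000, (D,nl)→451080; best=6480 via (D,hash)
  {ABC}: card=37500; try (A,hash)→8080, (C,hash)→8830, (A,merge)→42330, (C,merge)→53630, (A,nl_idx)→62580, (C,nl)→154600 …(+1); best=8080 via (A,hash)
  {ABD}: card=37500; try (A,hash)→10000, (D,hash)→10750, (A,merge)→44250, (D,merge)→54700, (A,nl_idx)→64500, (D,nl)→567100 …(+1); best=10000 via (A,hash)
  {ABCD}: card=375000; try (A,hash)→40480, (D,hash)→47980, (C,hash)→47980, (A,merge)→488730, (A,nl_idx)→621480, (D,merge)→646930 …(+4); best=40480 via (A,hash)

cost=40480; order=B,C,D,A; methods=hash,hash,hash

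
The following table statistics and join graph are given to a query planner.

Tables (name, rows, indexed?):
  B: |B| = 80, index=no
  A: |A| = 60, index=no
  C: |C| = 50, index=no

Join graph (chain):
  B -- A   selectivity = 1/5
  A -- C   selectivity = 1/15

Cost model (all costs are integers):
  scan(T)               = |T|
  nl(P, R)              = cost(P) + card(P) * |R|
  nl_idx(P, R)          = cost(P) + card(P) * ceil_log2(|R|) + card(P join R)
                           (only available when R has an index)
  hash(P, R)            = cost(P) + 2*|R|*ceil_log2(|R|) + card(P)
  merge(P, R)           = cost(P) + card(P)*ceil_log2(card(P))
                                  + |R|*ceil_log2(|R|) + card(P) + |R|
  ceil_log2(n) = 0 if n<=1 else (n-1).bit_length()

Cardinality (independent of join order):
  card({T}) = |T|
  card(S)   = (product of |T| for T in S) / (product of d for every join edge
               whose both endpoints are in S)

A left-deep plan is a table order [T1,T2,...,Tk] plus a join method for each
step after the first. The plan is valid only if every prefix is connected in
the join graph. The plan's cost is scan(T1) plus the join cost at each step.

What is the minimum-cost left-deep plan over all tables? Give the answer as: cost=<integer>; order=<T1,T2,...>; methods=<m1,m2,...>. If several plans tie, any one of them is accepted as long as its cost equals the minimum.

cost=2040; order=A,C,B; methods=hash,hash

Selinger DP (subsets sized 1..n):
  {B}: scan cost=80, card=80
  {A}: scan cost=60, card=60
  {C}: scan cost=50, card=50
  {AB}: card=960; try (A,hash)→880, (B,merge)→1120, (A,merge)→1140, (B,hash)→1240, (B,nl)→4860, (A,nl)→4880; best=880 via (A,hash)
  {AC}: card=200; try (C,hash)→720, (A,hash)→820, (A,merge)→820, (C,merge)→830, (A,nl)→3050, (C,nl)→3060; best=720 via (C,hash)
  {ABC}: card=3200; try (B,hash)→2040, (C,hash)→2440, (B,merge)→3160, (C,merge)→11790, (B,nl)→16720, (C,nl)→48880; best=2040 via (B,hash)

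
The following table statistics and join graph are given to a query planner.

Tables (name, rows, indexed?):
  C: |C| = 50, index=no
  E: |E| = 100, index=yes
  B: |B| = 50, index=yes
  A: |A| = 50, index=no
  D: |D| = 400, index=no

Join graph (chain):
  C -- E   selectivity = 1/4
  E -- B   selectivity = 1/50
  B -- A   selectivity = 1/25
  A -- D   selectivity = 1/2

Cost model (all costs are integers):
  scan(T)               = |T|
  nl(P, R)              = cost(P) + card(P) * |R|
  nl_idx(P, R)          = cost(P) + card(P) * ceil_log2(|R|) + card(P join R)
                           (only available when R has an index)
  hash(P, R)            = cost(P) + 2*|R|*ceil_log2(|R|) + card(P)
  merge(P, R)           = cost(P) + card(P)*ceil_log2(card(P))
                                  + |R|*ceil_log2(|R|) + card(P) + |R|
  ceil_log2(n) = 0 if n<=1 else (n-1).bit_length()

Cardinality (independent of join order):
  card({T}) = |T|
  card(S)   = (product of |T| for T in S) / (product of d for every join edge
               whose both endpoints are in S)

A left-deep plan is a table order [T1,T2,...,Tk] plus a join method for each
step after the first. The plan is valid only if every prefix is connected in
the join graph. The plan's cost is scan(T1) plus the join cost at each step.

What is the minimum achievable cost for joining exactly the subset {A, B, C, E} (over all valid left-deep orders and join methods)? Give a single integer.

Selinger DP over subsets of {A,B,C,E}:
  {C}: scan cost=50, card=50
  {E}: scan cost=100, card=100
  {B}: scan cost=50, card=50
  {A}: scan cost=50, card=50
  {CE}: card=1250; try (C,hash)→800, (E,merge)→1200, (C,merge)→1250, (E,hash)→1500, (E,nl_idx)→1650, (E,nl)→5050 …(+1); best=800 via (C,hash)
  {BE}: card=100; try (E,nl_idx)→500, (B,hash)→800, (B,nl_idx)→800, (E,merge)→1200, (B,merge)→1250, (E,hash)→1500 …(+2); best=500 via (E,nl_idx)
  {AB}: card=100; try (B,nl_idx)→450, (B,hash)→700, (A,hash)→700, (B,merge)→750, (A,merge)→750, (B,nl)→2550 …(+1); best=450 via (B,nl_idx)
  {BCE}: card=1250; try (C,hash)→1200, (C,merge)→1650, (B,hash)→2650, (C,nl)→5500, (B,nl_idx)→9550, (B,merge)→16150 …(+1); best=1200 via (C,hash)
  {ABE}: card=200; try (A,hash)→1200, (E,nl_idx)→1350, (A,merge)→1650, (E,hash)→1950, (E,merge)→2050, (A,nl)→5500 …(+1); best=1200 via (A,hash)
  {ABCE}: card=2500; try (C,hash)→2000, (A,hash)→3050, (C,merge)→3350, (C,nl)→11200, (A,merge)→16550, (A,nl)→63700; best=2000 via (C,hash)

2000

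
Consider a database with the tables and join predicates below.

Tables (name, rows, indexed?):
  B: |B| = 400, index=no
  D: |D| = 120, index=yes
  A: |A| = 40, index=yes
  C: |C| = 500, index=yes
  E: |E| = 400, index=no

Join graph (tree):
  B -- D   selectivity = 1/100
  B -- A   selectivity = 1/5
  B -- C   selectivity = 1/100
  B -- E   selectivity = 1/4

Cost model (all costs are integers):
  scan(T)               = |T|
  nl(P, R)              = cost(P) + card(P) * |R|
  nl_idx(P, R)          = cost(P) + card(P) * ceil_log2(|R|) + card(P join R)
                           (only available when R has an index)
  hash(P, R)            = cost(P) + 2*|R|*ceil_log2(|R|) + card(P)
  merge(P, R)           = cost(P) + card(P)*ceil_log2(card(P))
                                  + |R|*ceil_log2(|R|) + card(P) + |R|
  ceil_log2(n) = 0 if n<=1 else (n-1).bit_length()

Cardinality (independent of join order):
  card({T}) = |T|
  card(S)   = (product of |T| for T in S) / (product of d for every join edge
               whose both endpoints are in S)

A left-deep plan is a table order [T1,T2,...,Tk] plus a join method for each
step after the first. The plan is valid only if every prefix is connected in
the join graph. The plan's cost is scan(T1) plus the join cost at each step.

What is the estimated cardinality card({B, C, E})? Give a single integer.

200000

Tables in S: B(400), C(500), E(400)
Edges inside S: B-C(d=100), B-E(d=4)
numerator = 400 * 500 * 400 = 80000000
denominator = 100 * 4 = 400
card(S) = 80000000 / 400 = 200000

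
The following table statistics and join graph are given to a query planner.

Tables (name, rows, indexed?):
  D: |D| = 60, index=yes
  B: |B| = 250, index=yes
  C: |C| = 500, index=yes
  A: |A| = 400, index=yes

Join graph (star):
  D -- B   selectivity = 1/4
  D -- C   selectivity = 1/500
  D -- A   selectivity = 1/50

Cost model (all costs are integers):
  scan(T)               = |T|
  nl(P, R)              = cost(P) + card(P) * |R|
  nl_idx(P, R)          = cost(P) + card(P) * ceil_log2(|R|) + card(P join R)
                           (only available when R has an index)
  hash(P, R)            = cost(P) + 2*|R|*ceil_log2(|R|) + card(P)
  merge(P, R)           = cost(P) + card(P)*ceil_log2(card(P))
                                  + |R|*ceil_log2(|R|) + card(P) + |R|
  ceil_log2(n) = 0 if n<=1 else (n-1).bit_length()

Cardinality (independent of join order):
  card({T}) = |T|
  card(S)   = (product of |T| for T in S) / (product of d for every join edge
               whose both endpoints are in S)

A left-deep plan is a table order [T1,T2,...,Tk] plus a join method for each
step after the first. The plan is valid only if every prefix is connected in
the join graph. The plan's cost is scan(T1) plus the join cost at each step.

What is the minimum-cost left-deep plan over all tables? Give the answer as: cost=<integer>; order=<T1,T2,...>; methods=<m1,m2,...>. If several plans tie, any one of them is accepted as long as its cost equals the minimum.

cost=6160; order=D,C,A,B; methods=nl_idx,nl_idx,hash

Selinger DP (subsets sized 1..n):
  {D}: scan cost=60, card=60
  {B}: scan cost=250, card=250
  {C}: scan cost=500, card=500
  {A}: scan cost=400, card=400
  {BD}: card=3750; try (D,hash)→1220, (B,merge)→2730, (D,merge)→2920, (B,hash)→4120, (B,nl_idx)→4290, (D,nl_idx)→5500 …(+2); best=1220 via (D,hash)
  {CD}: card=60; try (C,nl_idx)→660, (D,hash)→1720, (D,nl_idx)→3560, (C,merge)→5480, (D,merge)→5920, (C,hash)→9120 …(+2); best=660 via (C,nl_idx)
  {AD}: card=480; try (A,nl_idx)→1080, (D,hash)→1520, (D,nl_idx)→3280, (A,merge)→4480, (D,merge)→4820, (A,hash)→7320 …(+2); best=1080 via (A,nl_idx)
  {BCD}: card=3750; try (B,merge)→3330, (B,hash)→4720, (B,nl_idx)→4890, (C,hash)→13970, (B,nl)→15660, (C,nl_idx)→38720 …(+2); best=3330 via (B,merge)
  {ABD}: card=30000; try (B,hash)→5560, (B,merge)→8130, (A,hash)→12170, (B,nl_idx)→34920, (A,merge)→53970, (A,nl_idx)→64970 …(+2); best=5560 via (B,hash)
  {ACD}: card=480; try (A,nl_idx)→1680, (A,merge)→5080, (C,nl_idx)→5880, (A,hash)→7920, (C,hash)→10560, (C,merge)→10880 …(+2); best=1680 via (A,nl_idx)
  {ABCD}: card=30000; try (B,hash)→6160, (B,merge)→8730, (A,hash)→14280, (B,nl_idx)→35520, (C,hash)→44560, (A,merge)→56080 …(+6); best=6160 via (B,hash)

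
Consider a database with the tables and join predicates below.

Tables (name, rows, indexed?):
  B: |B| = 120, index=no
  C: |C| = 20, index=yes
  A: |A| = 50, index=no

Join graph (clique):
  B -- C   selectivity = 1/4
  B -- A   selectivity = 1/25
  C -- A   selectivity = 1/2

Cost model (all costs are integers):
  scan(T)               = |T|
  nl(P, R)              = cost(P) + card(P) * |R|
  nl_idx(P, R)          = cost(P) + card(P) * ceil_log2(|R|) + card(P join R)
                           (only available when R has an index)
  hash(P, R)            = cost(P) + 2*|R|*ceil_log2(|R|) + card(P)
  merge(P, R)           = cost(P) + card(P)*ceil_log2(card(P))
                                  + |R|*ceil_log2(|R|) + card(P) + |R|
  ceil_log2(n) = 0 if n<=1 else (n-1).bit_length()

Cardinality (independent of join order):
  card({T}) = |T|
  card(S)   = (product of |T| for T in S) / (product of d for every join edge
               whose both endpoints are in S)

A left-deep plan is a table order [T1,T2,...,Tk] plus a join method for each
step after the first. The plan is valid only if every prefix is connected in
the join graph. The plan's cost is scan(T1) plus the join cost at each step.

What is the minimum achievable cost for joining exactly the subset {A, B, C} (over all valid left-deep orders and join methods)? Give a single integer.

1280

Selinger DP over subsets of {A,B,C}:
  {B}: scan cost=120, card=120
  {C}: scan cost=20, card=20
  {A}: scan cost=50, card=50
  {BC}: card=600; try (C,hash)→440, (B,merge)→1100, (C,merge)→1200, (C,nl_idx)→1320, (B,hash)→1720, (B,nl)→2420 …(+1); best=440 via (C,hash)
  {AB}: card=240; try (A,hash)→840, (B,merge)→1360, (A,merge)→1430, (B,hash)→1780, (B,nl)→6050, (A,nl)→6120; best=840 via (A,hash)
  {AC}: card=500; try (C,hash)→300, (A,merge)→490, (C,merge)→520, (A,hash)→640, (C,nl_idx)→800, (A,nl)→1020 …(+1); best=300 via (C,hash)
  {ABC}: card=600; try (C,hash)→1280, (A,hash)→1640, (B,hash)→2480, (C,nl_idx)→2640, (C,merge)→3120, (C,nl)→5640 …(+4); best=1280 via (C,hash)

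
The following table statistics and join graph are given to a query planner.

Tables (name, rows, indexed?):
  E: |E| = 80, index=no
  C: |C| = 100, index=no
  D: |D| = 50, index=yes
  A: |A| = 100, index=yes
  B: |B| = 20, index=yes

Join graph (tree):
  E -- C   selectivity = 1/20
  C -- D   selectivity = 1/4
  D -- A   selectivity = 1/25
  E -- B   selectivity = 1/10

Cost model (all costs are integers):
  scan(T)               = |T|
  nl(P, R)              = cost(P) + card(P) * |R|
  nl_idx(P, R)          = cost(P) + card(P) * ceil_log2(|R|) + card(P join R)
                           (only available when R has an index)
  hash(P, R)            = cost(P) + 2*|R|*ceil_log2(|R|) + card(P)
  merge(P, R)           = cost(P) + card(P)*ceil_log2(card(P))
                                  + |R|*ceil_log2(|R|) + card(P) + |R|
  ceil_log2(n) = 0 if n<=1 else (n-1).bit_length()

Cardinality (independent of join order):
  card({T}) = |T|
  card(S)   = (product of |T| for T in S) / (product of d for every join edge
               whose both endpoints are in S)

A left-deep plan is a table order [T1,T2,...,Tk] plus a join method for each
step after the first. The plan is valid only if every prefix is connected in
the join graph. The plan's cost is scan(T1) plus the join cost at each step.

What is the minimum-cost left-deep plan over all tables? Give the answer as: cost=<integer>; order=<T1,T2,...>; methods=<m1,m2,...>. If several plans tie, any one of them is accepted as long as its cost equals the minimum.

Selinger DP (subsets sized 1..n):
  {E}: scan cost=80, card=80
  {C}: scan cost=100, card=100
  {D}: scan cost=50, card=50
  {A}: scan cost=100, card=100
  {B}: scan cost=20, card=20
  {CE}: card=400; try (E,hash)→1320, (C,merge)→1520, (E,merge)→1540, (C,hash)→1560, (C,nl)→8080, (E,nl)→8100; best=1320 via (E,hash)
  {BE}: card=160; try (B,hash)→360, (B,nl_idx)→640, (E,merge)→780, (B,merge)→840, (E,hash)→1160, (E,nl)→1620 …(+1); best=360 via (B,hash)
  {CD}: card=1250; try (D,hash)→800, (C,merge)→1200, (D,merge)→1250, (C,hash)→1500, (D,nl_idx)→1950, (C,nl)→5050 …(+1); best=800 via (D,hash)
  {AD}: card=200; try (A,nl_idx)→600, (D,hash)→800, (D,nl_idx)→900, (A,merge)→1200, (D,merge)→1250, (A,hash)→1500 …(+2); best=600 via (A,nl_idx)
  {CDE}: card=5000; try (D,hash)→2320, (E,hash)→3170, (D,merge)→5670, (D,nl_idx)→8720, (E,merge)→16440, (D,nl)→21320 …(+1); best=2320 via (D,hash)
  {BCE}: card=800; try (C,hash)→1920, (B,hash)→1920, (C,merge)→2600, (B,nl_idx)→4120, (B,merge)→5440, (B,nl)→9320 …(+1); best=1920 via (C,hash)
  {ACD}: card=5000; try (C,hash)→2200, (C,merge)→3200, (A,hash)→3450, (A,nl_idx)→14550, (A,merge)→16600, (C,nl)→20600 …(+1); best=2200 via (C,hash)
  {ACDE}: card=20000; try (E,hash)→8320, (A,hash)→8720, (A,nl_idx)→57320, (E,merge)→72840, (A,merge)→73120, (E,nl)→402200 …(+1); best=8320 via (E,hash)
  {BCDE}: card=10000; try (D,hash)→3320, (B,hash)→7520, (D,merge)→11070, (D,nl_idx)→16720, (B,nl_idx)→37320, (D,nl)→41920 …(+2); best=3320 via (D,hash)
  {ABCDE}: card=40000; try (A,hash)→14720, (B,hash)→28520, (A,nl_idx)→113320, (B,nl_idx)→148320, (A,merge)→154120, (B,merge)→328440 …(+2); best=14720 via (A,hash)

cost=14720; order=E,B,C,D,A; methods=hash,hash,hash,hash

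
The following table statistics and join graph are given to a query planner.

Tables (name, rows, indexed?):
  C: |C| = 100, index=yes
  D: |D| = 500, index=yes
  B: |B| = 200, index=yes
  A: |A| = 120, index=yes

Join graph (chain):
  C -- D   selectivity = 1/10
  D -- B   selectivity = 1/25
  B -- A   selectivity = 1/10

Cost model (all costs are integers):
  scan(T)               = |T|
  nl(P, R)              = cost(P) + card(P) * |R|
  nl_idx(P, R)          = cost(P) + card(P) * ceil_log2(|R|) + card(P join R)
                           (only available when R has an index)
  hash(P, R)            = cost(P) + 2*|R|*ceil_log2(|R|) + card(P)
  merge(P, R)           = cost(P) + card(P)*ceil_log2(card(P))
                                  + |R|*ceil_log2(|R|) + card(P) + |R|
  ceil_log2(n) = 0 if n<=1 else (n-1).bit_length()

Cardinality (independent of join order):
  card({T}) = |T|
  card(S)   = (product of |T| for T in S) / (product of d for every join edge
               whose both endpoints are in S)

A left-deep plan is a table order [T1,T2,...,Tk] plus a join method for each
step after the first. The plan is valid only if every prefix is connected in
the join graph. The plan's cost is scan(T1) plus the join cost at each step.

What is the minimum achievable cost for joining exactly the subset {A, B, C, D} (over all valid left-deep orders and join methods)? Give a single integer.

Selinger DP over subsets of {A,B,C,D}:
  {C}: scan cost=100, card=100
  {D}: scan cost=500, card=500
  {B}: scan cost=200, card=200
  {A}: scan cost=120, card=120
  {CD}: card=5000; try (C,hash)→2400, (D,merge)→5900, (D,nl_idx)→6000, (C,merge)→6300, (C,nl_idx)→9000, (D,hash)→9200 …(+2); best=2400 via (C,hash)
  {BD}: card=4000; try (B,hash)→4200, (D,nl_idx)→6000, (D,merge)→7000, (B,merge)→7300, (B,nl_idx)→8500, (D,hash)→9400 …(+2); best=4200 via (B,hash)
  {AB}: card=2400; try (A,hash)→2080, (B,merge)→2880, (A,merge)→2960, (B,hash)→3440, (B,nl_idx)→3480, (A,nl_idx)→4000 …(+2); best=2080 via (A,hash)
  {BCD}: card=40000; try (C,hash)→9600, (B,hash)→10600, (C,merge)→57000, (C,nl_idx)→72200, (B,merge)→74200, (B,nl_idx)→82400 …(+2); best=9600 via (C,hash)
  {ABD}: card=48000; try (A,hash)→9880, (D,hash)→13480, (D,merge)→38280, (A,merge)→57160, (D,nl_idx)→71680, (A,nl_idx)→80200 …(+2); best=9880 via (A,hash)
  {ABCD}: card=480000; try (A,hash)→51280, (C,hash)→59280, (A,merge)→690560, (A,nl_idx)→769600, (C,nl_idx)→825880, (C,merge)→826680 …(+2); best=51280 via (A,hash)

51280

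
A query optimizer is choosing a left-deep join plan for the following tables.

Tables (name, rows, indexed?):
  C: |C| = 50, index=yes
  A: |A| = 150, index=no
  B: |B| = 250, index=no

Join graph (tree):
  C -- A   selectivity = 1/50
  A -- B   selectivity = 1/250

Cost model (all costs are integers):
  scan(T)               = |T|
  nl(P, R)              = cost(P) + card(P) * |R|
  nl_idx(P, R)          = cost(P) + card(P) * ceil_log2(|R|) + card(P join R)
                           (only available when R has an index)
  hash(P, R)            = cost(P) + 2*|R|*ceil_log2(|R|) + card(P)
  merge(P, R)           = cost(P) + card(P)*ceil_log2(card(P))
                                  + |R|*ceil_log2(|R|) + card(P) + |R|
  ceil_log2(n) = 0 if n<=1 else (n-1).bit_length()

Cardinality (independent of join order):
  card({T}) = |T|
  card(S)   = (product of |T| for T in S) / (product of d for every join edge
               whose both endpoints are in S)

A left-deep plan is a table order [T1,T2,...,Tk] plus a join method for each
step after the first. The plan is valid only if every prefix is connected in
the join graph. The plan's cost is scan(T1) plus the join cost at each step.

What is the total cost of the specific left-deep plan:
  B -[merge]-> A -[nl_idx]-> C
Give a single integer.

4900

step 1: scan B: cost=250, card=250
step 2: join A via merge
    card(P join A) = 250*150/(250) = 150
    cost = 250 + 250*8 + 150*8 + 250 + 150 = 3850
step 3: join C via nl_idx
    card(P join C) = 150*50/(50) = 150
    cost = 3850 + 150*6 + 150 = 4900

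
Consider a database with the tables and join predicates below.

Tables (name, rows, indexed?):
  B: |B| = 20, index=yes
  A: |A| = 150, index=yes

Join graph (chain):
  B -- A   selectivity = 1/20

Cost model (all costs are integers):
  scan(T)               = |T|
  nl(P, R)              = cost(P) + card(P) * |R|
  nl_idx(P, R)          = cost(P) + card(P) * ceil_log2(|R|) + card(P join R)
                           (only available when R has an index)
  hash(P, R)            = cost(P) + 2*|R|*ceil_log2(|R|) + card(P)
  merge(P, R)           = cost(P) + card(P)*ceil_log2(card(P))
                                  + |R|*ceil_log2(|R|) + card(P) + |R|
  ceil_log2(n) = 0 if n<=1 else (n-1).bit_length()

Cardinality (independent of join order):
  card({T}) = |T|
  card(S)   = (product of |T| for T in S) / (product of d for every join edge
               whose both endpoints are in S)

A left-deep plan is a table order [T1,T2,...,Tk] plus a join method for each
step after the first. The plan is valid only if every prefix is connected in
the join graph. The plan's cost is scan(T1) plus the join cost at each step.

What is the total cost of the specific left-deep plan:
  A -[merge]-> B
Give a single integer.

step 1: scan A: cost=150, card=150
step 2: join B via merge
    card(P join B) = 150*20/(20) = 150
    cost = 150 + 150*8 + 20*5 + 150 + 20 = 1620

1620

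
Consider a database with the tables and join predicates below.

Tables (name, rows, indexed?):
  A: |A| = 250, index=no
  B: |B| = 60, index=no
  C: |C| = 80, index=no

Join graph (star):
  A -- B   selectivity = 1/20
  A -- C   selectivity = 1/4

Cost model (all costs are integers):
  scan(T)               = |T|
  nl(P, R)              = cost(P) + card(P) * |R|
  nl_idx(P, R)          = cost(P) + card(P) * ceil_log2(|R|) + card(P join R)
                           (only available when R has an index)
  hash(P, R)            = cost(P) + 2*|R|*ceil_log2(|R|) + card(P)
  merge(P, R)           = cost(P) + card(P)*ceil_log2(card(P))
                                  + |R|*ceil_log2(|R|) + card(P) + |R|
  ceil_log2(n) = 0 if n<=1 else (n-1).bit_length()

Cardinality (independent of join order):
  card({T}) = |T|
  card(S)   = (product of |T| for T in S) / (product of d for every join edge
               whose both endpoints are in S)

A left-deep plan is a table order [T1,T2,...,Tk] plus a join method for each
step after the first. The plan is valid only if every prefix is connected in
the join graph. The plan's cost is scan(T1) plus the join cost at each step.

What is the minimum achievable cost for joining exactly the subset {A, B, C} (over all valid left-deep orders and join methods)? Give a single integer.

Selinger DP over subsets of {A,B,C}:
  {A}: scan cost=250, card=250
  {B}: scan cost=60, card=60
  {C}: scan cost=80, card=80
  {AB}: card=750; try (B,hash)→1220, (A,merge)→2730, (B,merge)→2920, (A,hash)→4120, (A,nl)→15060, (B,nl)→15250; best=1220 via (B,hash)
  {AC}: card=5000; try (C,hash)→1620, (A,merge)→2970, (C,merge)→3140, (A,hash)→4160, (A,nl)→20080, (C,nl)→20250; best=1620 via (C,hash)
  {ABC}: card=15000; try (C,hash)→3090, (B,hash)→7340, (C,merge)→10110, (C,nl)→61220, (B,merge)→72040, (B,nl)→301620; best=3090 via (C,hash)

3090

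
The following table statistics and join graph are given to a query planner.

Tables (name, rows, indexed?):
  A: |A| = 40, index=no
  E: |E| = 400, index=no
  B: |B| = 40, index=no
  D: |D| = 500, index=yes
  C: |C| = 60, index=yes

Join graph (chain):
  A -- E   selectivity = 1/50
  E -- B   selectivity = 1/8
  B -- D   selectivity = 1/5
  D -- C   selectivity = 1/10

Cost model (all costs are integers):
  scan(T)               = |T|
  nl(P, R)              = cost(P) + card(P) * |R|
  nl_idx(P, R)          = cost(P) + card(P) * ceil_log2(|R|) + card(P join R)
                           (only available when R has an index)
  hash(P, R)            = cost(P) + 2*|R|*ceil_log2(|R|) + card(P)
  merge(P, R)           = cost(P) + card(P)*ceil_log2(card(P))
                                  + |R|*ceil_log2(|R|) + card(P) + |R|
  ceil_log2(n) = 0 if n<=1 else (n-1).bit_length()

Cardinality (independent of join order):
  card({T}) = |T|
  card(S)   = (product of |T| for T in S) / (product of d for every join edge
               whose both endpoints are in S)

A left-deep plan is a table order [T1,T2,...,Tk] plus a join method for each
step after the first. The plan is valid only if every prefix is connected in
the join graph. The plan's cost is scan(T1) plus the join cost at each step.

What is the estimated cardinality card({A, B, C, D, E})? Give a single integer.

960000

Tables in S: A(40), B(40), C(60), D(500), E(400)
Edges inside S: A-E(d=50), E-B(d=8), B-D(d=5), D-C(d=10)
numerator = 40 * 40 * 60 * 500 * 400 = 19200000000
denominator = 50 * 8 * 5 * 10 = 20000
card(S) = 19200000000 / 20000 = 960000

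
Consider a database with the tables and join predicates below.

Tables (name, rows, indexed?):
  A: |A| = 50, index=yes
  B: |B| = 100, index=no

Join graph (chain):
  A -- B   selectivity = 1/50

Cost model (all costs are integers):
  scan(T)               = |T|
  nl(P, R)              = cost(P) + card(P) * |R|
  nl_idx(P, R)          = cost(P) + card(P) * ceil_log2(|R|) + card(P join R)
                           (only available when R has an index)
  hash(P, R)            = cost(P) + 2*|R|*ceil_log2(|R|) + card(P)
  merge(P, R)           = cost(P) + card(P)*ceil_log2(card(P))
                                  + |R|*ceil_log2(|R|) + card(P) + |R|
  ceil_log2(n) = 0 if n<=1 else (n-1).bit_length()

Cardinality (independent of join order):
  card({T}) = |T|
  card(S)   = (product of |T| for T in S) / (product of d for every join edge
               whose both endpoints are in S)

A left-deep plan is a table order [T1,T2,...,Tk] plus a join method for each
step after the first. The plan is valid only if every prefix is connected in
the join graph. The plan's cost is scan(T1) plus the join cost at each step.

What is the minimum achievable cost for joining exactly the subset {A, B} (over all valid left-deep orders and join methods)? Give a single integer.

800

Selinger DP over subsets of {A,B}:
  {A}: scan cost=50, card=50
  {B}: scan cost=100, card=100
  {AB}: card=100; try (A,hash)→800, (A,nl_idx)→800, (B,merge)→1200, (A,merge)→1250, (B,hash)→1500, (B,nl)→5050 …(+1); best=800 via (A,hash)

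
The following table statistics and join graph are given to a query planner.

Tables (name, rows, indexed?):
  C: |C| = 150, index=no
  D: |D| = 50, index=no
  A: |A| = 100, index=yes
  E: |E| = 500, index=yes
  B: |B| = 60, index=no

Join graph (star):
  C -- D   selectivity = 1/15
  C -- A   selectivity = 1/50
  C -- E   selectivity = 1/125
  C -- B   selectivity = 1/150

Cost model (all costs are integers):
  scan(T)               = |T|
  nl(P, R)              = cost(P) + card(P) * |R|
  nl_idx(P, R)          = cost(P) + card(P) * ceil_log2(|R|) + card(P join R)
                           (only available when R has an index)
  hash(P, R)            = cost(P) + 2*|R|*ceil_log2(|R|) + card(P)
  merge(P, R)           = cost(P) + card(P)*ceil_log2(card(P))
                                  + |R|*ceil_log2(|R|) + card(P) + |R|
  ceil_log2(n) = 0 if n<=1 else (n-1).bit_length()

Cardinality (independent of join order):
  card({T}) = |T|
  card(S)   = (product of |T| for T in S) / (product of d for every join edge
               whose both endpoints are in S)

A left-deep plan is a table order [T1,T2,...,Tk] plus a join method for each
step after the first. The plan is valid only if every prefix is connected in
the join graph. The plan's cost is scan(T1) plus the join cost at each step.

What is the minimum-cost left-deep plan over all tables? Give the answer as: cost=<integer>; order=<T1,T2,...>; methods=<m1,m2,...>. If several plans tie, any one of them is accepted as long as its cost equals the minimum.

Selinger DP (subsets sized 1..n):
  {C}: scan cost=150, card=150
  {D}: scan cost=50, card=50
  {A}: scan cost=100, card=100
  {E}: scan cost=500, card=500
  {B}: scan cost=60, card=60
  {CD}: card=500; try (D,hash)→900, (C,merge)→1750, (D,merge)→1850, (C,hash)→2500, (C,nl)→7550, (D,nl)→7650; best=900 via (D,hash)
  {AC}: card=300; try (A,nl_idx)→1500, (A,hash)→1700, (C,merge)→2250, (A,merge)→2300, (C,hash)→2600, (C,nl)→15100 …(+1); best=1500 via (A,nl_idx)
  {CE}: card=600; try (E,nl_idx)→2100, (C,hash)→3400, (E,merge)→6500, (C,merge)→6850, (E,hash)→9300, (E,nl)→75150 …(+1); best=2100 via (E,nl_idx)
  {BC}: card=60; try (B,hash)→1020, (C,merge)→1830, (B,merge)→1920, (C,hash)→2520, (C,nl)→9060, (B,nl)→9150; best=1020 via (B,hash)
  {ACD}: card=1000; try (D,hash)→2400, (A,hash)→2800, (D,merge)→4850, (A,nl_idx)→5400, (A,merge)→6700, (D,nl)→16500 …(+1); best=2400 via (D,hash)
  {CDE}: card=2000; try (D,hash)→3300, (E,nl_idx)→7400, (D,merge)→9050, (E,hash)→10400, (E,merge)→10900, (D,nl)→32100 …(+1); best=3300 via (D,hash)
  {BCD}: card=200; try (D,hash)→1680, (D,merge)→1790, (B,hash)→2120, (D,nl)→4020, (B,merge)→6320, (B,nl)→30900; best=1680 via (D,hash)
  {ACE}: card=1200; try (A,hash)→4100, (E,nl_idx)→5400, (A,nl_idx)→7500, (E,merge)→9500, (A,merge)→9500, (E,hash)→10800 …(+2); best=4100 via (A,hash)
  {ABC}: card=120; try (A,nl_idx)→1560, (A,merge)→2240, (A,hash)→2480, (B,hash)→2520, (B,merge)→4920, (A,nl)→7020 …(+1); best=1560 via (A,nl_idx)
  {BCE}: card=240; try (E,nl_idx)→1800, (B,hash)→3420, (E,merge)→6440, (B,merge)→9120, (E,hash)→10080, (E,nl)→31020 …(+1); best=1800 via (E,nl_idx)
  {ACDE}: card=4000; try (D,hash)→5900, (A,hash)→6700, (E,hash)→12400, (E,nl_idx)→15400, (E,merge)→18400, (D,merge)→18850 …(+5); best=5900 via (D,hash)
  {ABCD}: card=400; try (D,hash)→2280, (D,merge)→2870, (A,hash)→3280, (A,nl_idx)→3480, (B,hash)→4120, (A,merge)→4280 …(+4); best=2280 via (D,hash)
  {BCDE}: card=800; try (D,hash)→2640, (E,nl_idx)→4280, (D,merge)→4310, (B,hash)→6020, (E,merge)→8480, (E,hash)→10880 …(+4); best=2640 via (D,hash)
  {ABCE}: card=480; try (E,nl_idx)→3120, (A,hash)→3440, (A,nl_idx)→3960, (A,merge)→4760, (B,hash)→6020, (E,merge)→7520 …(+5); best=3120 via (E,nl_idx)
  {ABCDE}: card=1600; try (D,hash)→4200, (A,hash)→4840, (E,nl_idx)→7480, (D,merge)→8270, (A,nl_idx)→9840, (B,hash)→10620 …(+8); best=4200 via (D,hash)

cost=4200; order=C,B,A,E,D; methods=hash,nl_idx,nl_idx,hash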